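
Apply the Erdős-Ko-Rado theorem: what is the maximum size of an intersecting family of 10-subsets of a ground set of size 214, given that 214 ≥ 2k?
max |F| = C(213, 9) = 2095343501455490

The Erdős-Ko-Rado theorem states: for n ≥ 2k, an intersecting family of k-subsets of an n-element set has size at most C(n − 1, k − 1), with equality for 'star' families {A ⊆ [n] : |A| = k, i ∈ A} (fix an element i). For n = 214, k = 10: C(213, 9) = 2095343501455490.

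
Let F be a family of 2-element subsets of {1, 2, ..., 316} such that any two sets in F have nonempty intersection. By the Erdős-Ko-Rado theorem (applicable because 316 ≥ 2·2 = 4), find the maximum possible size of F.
max |F| = C(315, 1) = 315

The Erdős-Ko-Rado theorem states: for n ≥ 2k, an intersecting family of k-subsets of an n-element set has size at most C(n − 1, k − 1), with equality for 'star' families {A ⊆ [n] : |A| = k, i ∈ A} (fix an element i). For n = 316, k = 2: C(315, 1) = 315.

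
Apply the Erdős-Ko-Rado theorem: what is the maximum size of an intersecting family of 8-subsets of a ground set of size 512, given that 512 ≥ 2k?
max |F| = C(511, 7) = 1732175488355455

The Erdős-Ko-Rado theorem states: for n ≥ 2k, an intersecting family of k-subsets of an n-element set has size at most C(n − 1, k − 1), with equality for 'star' families {A ⊆ [n] : |A| = k, i ∈ A} (fix an element i). For n = 512, k = 8: C(511, 7) = 1732175488355455.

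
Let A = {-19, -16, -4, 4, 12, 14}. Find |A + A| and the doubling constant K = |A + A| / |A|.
K = |A + A| / |A| = 20/6 = 10/3

Enumerate A + A = {a + b : a, b ∈ A}. With |A| = 6, there are |A|^2 = 36 ordered sum pairs; collecting distinct values, A + A = {-38, -35, -32, -23, -20, -15, -12, -8, -7, -5, -4, -2, 0, 8, 10, 16, 18, 24, 26, 28}, so |A + A| = 20. Thus K = 20/6 = 10/3. For comparison, the minimum possible |A + A| over all 6-element sets is 2·6 − 1 = 11 (so min K = 11/6), attained only by arithmetic progressions.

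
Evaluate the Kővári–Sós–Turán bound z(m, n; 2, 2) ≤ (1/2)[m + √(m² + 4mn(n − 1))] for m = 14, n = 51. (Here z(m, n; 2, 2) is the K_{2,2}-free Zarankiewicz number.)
z(14, 51; 2, 2) ≤ (1/2)[14 + √(14² + 4·14·51·50)] = (1/2)[14 + √142996] = 196.0741

Kővári–Sós–Turán: let r_1, ..., r_14 be the row sums and z = Σ r_i the total number of 1s. Each pair of columns can share at most one row with both entries 1 (else a 2×2 all-ones block appears), so Σ_i C(r_i, 2) ≤ C(51, 2) = 1275. By convexity Σ_i C(r_i, 2) ≥ 14·C(z/14, 2) = z(z − 14)/(2·14), giving z² − 14z − 14·51·50 ≤ 0 and hence z ≤ (1/2)[14 + √(196 + 4·35700)] = (1/2)[14 + √142996] ≈ (1/2)(14 + 378.1481) = 196.0741.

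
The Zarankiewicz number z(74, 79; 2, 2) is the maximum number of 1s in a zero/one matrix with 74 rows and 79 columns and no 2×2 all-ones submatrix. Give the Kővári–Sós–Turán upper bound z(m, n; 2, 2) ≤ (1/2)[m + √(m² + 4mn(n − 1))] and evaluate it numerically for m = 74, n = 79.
z(74, 79; 2, 2) ≤ (1/2)[74 + √(74² + 4·74·79·78)] = (1/2)[74 + √1829428] = 713.2817

Kővári–Sós–Turán: let r_1, ..., r_74 be the row sums and z = Σ r_i the total number of 1s. Each pair of columns can share at most one row with both entries 1 (else a 2×2 all-ones block appears), so Σ_i C(r_i, 2) ≤ C(79, 2) = 3081. By convexity Σ_i C(r_i, 2) ≥ 74·C(z/74, 2) = z(z − 74)/(2·74), giving z² − 74z − 74·79·78 ≤ 0 and hence z ≤ (1/2)[74 + √(5476 + 4·455988)] = (1/2)[74 + √1829428] ≈ (1/2)(74 + 1352.5635) = 713.2817.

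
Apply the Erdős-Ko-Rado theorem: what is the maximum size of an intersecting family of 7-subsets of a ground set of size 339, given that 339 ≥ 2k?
max |F| = C(338, 6) = 1980564039636

Erdős-Ko-Rado (1961): when n ≥ 2k, max |F| = C(n−1, k−1). The bound is attained by the star {A : i ∈ A} for any fixed i ∈ [n]. Here C(339−1, 7−1) = C(338, 6) = 1980564039636.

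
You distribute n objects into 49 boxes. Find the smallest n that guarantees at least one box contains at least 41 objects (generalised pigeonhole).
n = (41 − 1)·49 + 1 = 1961

By the generalised pigeonhole principle, to guarantee some box contains ≥ r objects we need more than (r − 1) · k objects total. Threshold: n = (r − 1) · k + 1. With r = 41 and k = 49: n = 40 · 49 + 1 = 1960 + 1 = 1961. For n = 1960 = 40 · 49, we can put exactly 40 objects in every box, avoiding 41 in any single one — so 1961 is tight.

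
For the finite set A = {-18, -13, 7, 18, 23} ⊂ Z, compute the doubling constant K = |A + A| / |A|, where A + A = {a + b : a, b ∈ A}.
K = |A + A| / |A| = 14/5

Enumerate A + A = {a + b : a, b ∈ A}. With |A| = 5, there are |A|^2 = 25 ordered sum pairs; collecting distinct values, A + A = {-36, -31, -26, -11, -6, 0, 5, 10, 14, 25, 30, 36, 41, 46}, so |A + A| = 14. Thus K = 14/5. For comparison, the minimum possible |A + A| over all 5-element sets is 2·5 − 1 = 9 (so min K = 9/5), attained only by arithmetic progressions.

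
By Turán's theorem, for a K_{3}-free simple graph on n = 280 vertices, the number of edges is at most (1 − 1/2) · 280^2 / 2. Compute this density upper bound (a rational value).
Turán density bound = (1/2) · 280^2/2 = 19600

Turán's theorem: ex(n, K_{r+1}) is achieved by the complete r-partite Turán graph T(n, r) with parts as balanced as possible, and is at most (1 − 1/r) · n^2/2. For r = 2, n = 280: the density bound is (1/2) · 78400/2 = 19600. Since 2 ∣ 280, the Turán graph T(280, 2) has parts of equal size 140, and its edge count e(T(280, 2)) = 19600 attains the density bound exactly.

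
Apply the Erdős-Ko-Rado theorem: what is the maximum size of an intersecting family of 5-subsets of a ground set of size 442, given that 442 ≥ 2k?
max |F| = C(441, 4) = 1554599970

Erdős-Ko-Rado (1961): when n ≥ 2k, max |F| = C(n−1, k−1). The bound is attained by the star {A : i ∈ A} for any fixed i ∈ [n]. Here C(442−1, 5−1) = C(441, 4) = 1554599970.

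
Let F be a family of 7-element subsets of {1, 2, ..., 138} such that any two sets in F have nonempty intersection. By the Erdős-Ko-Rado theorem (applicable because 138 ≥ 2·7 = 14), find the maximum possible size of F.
max |F| = C(137, 6) = 8218472724

The Erdős-Ko-Rado theorem states: for n ≥ 2k, an intersecting family of k-subsets of an n-element set has size at most C(n − 1, k − 1), with equality for 'star' families {A ⊆ [n] : |A| = k, i ∈ A} (fix an element i). For n = 138, k = 7: C(137, 6) = 8218472724.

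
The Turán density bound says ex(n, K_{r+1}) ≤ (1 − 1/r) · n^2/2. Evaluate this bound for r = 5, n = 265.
Turán density bound = (4/5) · 265^2/2 = 28090

Turán's theorem: ex(n, K_{r+1}) is achieved by the complete r-partite Turán graph T(n, r) with parts as balanced as possible, and is at most (1 − 1/r) · n^2/2. For r = 5, n = 265: the density bound is (4/5) · 70225/2 = 28090. Since 5 ∣ 265, the Turán graph T(265, 5) has parts of equal size 53, and its edge count e(T(265, 5)) = 28090 attains the density bound exactly.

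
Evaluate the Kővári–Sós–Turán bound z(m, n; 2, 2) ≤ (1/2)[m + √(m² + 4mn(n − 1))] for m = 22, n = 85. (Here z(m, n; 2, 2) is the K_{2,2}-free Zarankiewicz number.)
z(22, 85; 2, 2) ≤ (1/2)[22 + √(22² + 4·22·85·84)] = (1/2)[22 + √628804] = 407.4858

Kővári–Sós–Turán: let r_1, ..., r_22 be the row sums and z = Σ r_i the total number of 1s. Each pair of columns can share at most one row with both entries 1 (else a 2×2 all-ones block appears), so Σ_i C(r_i, 2) ≤ C(85, 2) = 3570. By convexity Σ_i C(r_i, 2) ≥ 22·C(z/22, 2) = z(z − 22)/(2·22), giving z² − 22z − 22·85·84 ≤ 0 and hence z ≤ (1/2)[22 + √(484 + 4·157080)] = (1/2)[22 + √628804] ≈ (1/2)(22 + 792.9716) = 407.4858.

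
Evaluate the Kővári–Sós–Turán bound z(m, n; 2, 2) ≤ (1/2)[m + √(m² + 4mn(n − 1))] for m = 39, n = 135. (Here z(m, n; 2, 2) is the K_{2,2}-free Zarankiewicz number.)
z(39, 135; 2, 2) ≤ (1/2)[39 + √(39² + 4·39·135·134)] = (1/2)[39 + √2823561] = 859.6728

Kővári–Sós–Turán: let r_1, ..., r_39 be the row sums and z = Σ r_i the total number of 1s. Each pair of columns can share at most one row with both entries 1 (else a 2×2 all-ones block appears), so Σ_i C(r_i, 2) ≤ C(135, 2) = 9045. By convexity Σ_i C(r_i, 2) ≥ 39·C(z/39, 2) = z(z − 39)/(2·39), giving z² − 39z − 39·135·134 ≤ 0 and hence z ≤ (1/2)[39 + √(1521 + 4·705510)] = (1/2)[39 + √2823561] ≈ (1/2)(39 + 1680.3455) = 859.6728.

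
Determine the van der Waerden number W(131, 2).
W(131, 2) = 131 + 1 = 132

A 2-term AP is any pair of integers, so a monochromatic 2-AP exists iff some colour is used at least twice. With 131 colours, the colouring i ↦ i on {1, ..., 131} uses each colour once, avoiding any monochromatic pair, so W(131, 2) > 131. For {1, ..., 132}, pigeonhole forces two integers of the same colour, which form a monochromatic 2-AP. Hence W(131, 2) = 132.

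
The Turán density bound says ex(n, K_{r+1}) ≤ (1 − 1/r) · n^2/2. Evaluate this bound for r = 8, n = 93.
Turán density bound = (7/8) · 93^2/2 = 60543/16 ≈ 3783.9375

Turán's theorem: ex(n, K_{r+1}) is achieved by the complete r-partite Turán graph T(n, r) with parts as balanced as possible, and is at most (1 − 1/r) · n^2/2. For r = 8, n = 93: the density bound is (7/8) · 8649/2 = 60543/16 ≈ 3783.9375. The integer-valued extremum is e(T(93, 8)) = 3783, which is strictly less than the density bound 60543/16 since 8 ∤ 93 (the parts of T(93, 8) cannot all be equal).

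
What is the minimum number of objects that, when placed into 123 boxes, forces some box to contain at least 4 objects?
n = (4 − 1)·123 + 1 = 370

By the generalised pigeonhole principle, to guarantee some box contains ≥ r objects we need more than (r − 1) · k objects total. Threshold: n = (r − 1) · k + 1. With r = 4 and k = 123: n = 3 · 123 + 1 = 369 + 1 = 370. For n = 369 = 3 · 123, we can put exactly 3 objects in every box, avoiding 4 in any single one — so 370 is tight.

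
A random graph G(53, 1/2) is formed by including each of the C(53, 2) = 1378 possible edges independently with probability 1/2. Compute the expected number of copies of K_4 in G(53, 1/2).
E[# K_4] = C(53, 4) · (1/2)^C(4, 2) = 292825 / 2^6 = 4575.390625

For each 4-subset S of vertices (there are C(53, 4) = 292825 such S), let X_S = 1 if S induces a K_4 (all C(4, 2) = 6 edges present). Then P(X_S = 1) = (1/2)^6 = 1/64. By linearity of expectation, E[# K_4] = C(53, 4) · (1/2)^6 = 292825 / 64 = 4575.390625.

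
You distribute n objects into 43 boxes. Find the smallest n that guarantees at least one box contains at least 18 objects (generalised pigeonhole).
n = (18 − 1)·43 + 1 = 732

By the generalised pigeonhole principle, to guarantee some box contains ≥ r objects we need more than (r − 1) · k objects total. Threshold: n = (r − 1) · k + 1. With r = 18 and k = 43: n = 17 · 43 + 1 = 731 + 1 = 732. For n = 731 = 17 · 43, we can put exactly 17 objects in every box, avoiding 18 in any single one — so 732 is tight.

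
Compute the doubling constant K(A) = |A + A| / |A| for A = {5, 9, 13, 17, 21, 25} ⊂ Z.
K = |A + A| / |A| = 11/6

Enumerate A + A = {a + b : a, b ∈ A}. With |A| = 6, there are |A|^2 = 36 ordered sum pairs; collecting distinct values, A + A = {10, 14, 18, 22, 26, 30, 34, 38, 42, 46, 50}, so |A + A| = 11. Thus K = 11/6. Here |A + A| = 2|A| − 1 = 11, the minimum possible — so K = 11/6 is minimal, which holds iff A is an arithmetic progression.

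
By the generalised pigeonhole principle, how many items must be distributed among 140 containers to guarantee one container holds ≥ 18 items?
n = (18 − 1)·140 + 1 = 2381

By the generalised pigeonhole principle, to guarantee some box contains ≥ r objects we need more than (r − 1) · k objects total. Threshold: n = (r − 1) · k + 1. With r = 18 and k = 140: n = 17 · 140 + 1 = 2380 + 1 = 2381. For n = 2380 = 17 · 140, we can put exactly 17 objects in every box, avoiding 18 in any single one — so 2381 is tight.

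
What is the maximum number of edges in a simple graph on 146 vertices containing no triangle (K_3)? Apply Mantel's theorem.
ex(146, K_3) = ⌊146^2/4⌋ = 5329

Mantel (1907): a triangle-free graph on n vertices has at most ⌊n^2/4⌋ edges, with equality for the complete bipartite graph K_{⌊n/2⌋, ⌈n/2⌉}. For n = 146: ⌊146^2/4⌋ = ⌊21316/4⌋ = 5329. The extremal graph is K_{73, 73}, which has 73·73 = 5329 edges.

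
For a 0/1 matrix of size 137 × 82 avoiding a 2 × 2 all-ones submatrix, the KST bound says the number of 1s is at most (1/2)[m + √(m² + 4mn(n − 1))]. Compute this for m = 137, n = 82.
z(137, 82; 2, 2) ≤ (1/2)[137 + √(137² + 4·137·82·81)] = (1/2)[137 + √3658585] = 1024.8714

Kővári–Sós–Turán: let r_1, ..., r_137 be the row sums and z = Σ r_i the total number of 1s. Each pair of columns can share at most one row with both entries 1 (else a 2×2 all-ones block appears), so Σ_i C(r_i, 2) ≤ C(82, 2) = 3321. By convexity Σ_i C(r_i, 2) ≥ 137·C(z/137, 2) = z(z − 137)/(2·137), giving z² − 137z − 137·82·81 ≤ 0 and hence z ≤ (1/2)[137 + √(18769 + 4·909954)] = (1/2)[137 + √3658585] ≈ (1/2)(137 + 1912.7428) = 1024.8714.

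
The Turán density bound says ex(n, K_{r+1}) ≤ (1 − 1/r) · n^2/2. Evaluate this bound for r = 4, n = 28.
Turán density bound = (3/4) · 28^2/2 = 294

Turán's theorem: ex(n, K_{r+1}) is achieved by the complete r-partite Turán graph T(n, r) with parts as balanced as possible, and is at most (1 − 1/r) · n^2/2. For r = 4, n = 28: the density bound is (3/4) · 784/2 = 294. Since 4 ∣ 28, the Turán graph T(28, 4) has parts of equal size 7, and its edge count e(T(28, 4)) = 294 attains the density bound exactly.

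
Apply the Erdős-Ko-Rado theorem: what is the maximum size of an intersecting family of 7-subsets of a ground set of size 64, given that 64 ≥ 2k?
max |F| = C(63, 6) = 67945521

The Erdős-Ko-Rado theorem states: for n ≥ 2k, an intersecting family of k-subsets of an n-element set has size at most C(n − 1, k − 1), with equality for 'star' families {A ⊆ [n] : |A| = k, i ∈ A} (fix an element i). For n = 64, k = 7: C(63, 6) = 67945521.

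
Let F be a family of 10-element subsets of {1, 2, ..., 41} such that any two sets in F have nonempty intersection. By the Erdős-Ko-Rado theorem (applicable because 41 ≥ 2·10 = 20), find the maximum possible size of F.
max |F| = C(40, 9) = 273438880

The Erdős-Ko-Rado theorem states: for n ≥ 2k, an intersecting family of k-subsets of an n-element set has size at most C(n − 1, k − 1), with equality for 'star' families {A ⊆ [n] : |A| = k, i ∈ A} (fix an element i). For n = 41, k = 10: C(40, 9) = 273438880.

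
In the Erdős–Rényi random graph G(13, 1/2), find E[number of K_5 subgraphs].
E[# K_5] = C(13, 5) · (1/2)^C(5, 2) = 1287 / 2^10 ≈ 1.256836

For each 5-subset S of vertices (there are C(13, 5) = 1287 such S), let X_S = 1 if S induces a K_5 (all C(5, 2) = 10 edges present). Then P(X_S = 1) = (1/2)^10 = 1/1024. By linearity of expectation, E[# K_5] = C(13, 5) · (1/2)^10 = 1287 / 1024 ≈ 1.256836.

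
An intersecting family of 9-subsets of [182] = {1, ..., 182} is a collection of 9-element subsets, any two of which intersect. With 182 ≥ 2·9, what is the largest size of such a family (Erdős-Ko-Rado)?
max |F| = C(181, 8) = 24421752238950

Erdős-Ko-Rado (1961): when n ≥ 2k, max |F| = C(n−1, k−1). The bound is attained by the star {A : i ∈ A} for any fixed i ∈ [n]. Here C(182−1, 9−1) = C(181, 8) = 24421752238950.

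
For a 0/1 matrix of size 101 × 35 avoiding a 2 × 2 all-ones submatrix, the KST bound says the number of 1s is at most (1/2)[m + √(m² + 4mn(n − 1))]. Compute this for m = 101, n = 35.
z(101, 35; 2, 2) ≤ (1/2)[101 + √(101² + 4·101·35·34)] = (1/2)[101 + √490961] = 400.843

Kővári–Sós–Turán: let r_1, ..., r_101 be the row sums and z = Σ r_i the total number of 1s. Each pair of columns can share at most one row with both entries 1 (else a 2×2 all-ones block appears), so Σ_i C(r_i, 2) ≤ C(35, 2) = 595. By convexity Σ_i C(r_i, 2) ≥ 101·C(z/101, 2) = z(z − 101)/(2·101), giving z² − 101z − 101·35·34 ≤ 0 and hence z ≤ (1/2)[101 + √(10201 + 4·120190)] = (1/2)[101 + √490961] ≈ (1/2)(101 + 700.6861) = 400.843.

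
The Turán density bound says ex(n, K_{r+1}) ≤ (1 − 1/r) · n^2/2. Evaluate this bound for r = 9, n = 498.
Turán density bound = (8/9) · 498^2/2 = 110224

Turán's theorem: ex(n, K_{r+1}) is achieved by the complete r-partite Turán graph T(n, r) with parts as balanced as possible, and is at most (1 − 1/r) · n^2/2. For r = 9, n = 498: the density bound is (8/9) · 248004/2 = 110224. The integer-valued extremum is e(T(498, 9)) = 110223, which is strictly less than the density bound 110224 since 9 ∤ 498 (the parts of T(498, 9) cannot all be equal).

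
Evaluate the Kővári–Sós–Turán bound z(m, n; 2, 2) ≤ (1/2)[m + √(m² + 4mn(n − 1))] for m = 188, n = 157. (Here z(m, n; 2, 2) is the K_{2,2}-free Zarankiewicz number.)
z(188, 157; 2, 2) ≤ (1/2)[188 + √(188² + 4·188·157·156)] = (1/2)[188 + √18453328] = 2241.8668

Kővári–Sós–Turán: let r_1, ..., r_188 be the row sums and z = Σ r_i the total number of 1s. Each pair of columns can share at most one row with both entries 1 (else a 2×2 all-ones block appears), so Σ_i C(r_i, 2) ≤ C(157, 2) = 12246. By convexity Σ_i C(r_i, 2) ≥ 188·C(z/188, 2) = z(z − 188)/(2·188), giving z² − 188z − 188·157·156 ≤ 0 and hence z ≤ (1/2)[188 + √(35344 + 4·4604496)] = (1/2)[188 + √18453328] ≈ (1/2)(188 + 4295.7337) = 2241.8668.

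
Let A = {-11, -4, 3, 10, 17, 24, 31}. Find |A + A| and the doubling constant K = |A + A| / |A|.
K = |A + A| / |A| = 13/7

Enumerate A + A = {a + b : a, b ∈ A}. With |A| = 7, there are |A|^2 = 49 ordered sum pairs; collecting distinct values, A + A = {-22, -15, -8, -1, 6, 13, 20, 27, 34, 41, 48, 55, 62}, so |A + A| = 13. Thus K = 13/7. Here |A + A| = 2|A| − 1 = 13, the minimum possible — so K = 13/7 is minimal, which holds iff A is an arithmetic progression.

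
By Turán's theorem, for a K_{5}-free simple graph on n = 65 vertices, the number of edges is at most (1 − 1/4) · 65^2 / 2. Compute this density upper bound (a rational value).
Turán density bound = (3/4) · 65^2/2 = 12675/8 ≈ 1584.375

Turán's theorem: ex(n, K_{r+1}) is achieved by the complete r-partite Turán graph T(n, r) with parts as balanced as possible, and is at most (1 − 1/r) · n^2/2. For r = 4, n = 65: the density bound is (3/4) · 4225/2 = 12675/8 ≈ 1584.375. The integer-valued extremum is e(T(65, 4)) = 1584, which is strictly less than the density bound 12675/8 since 4 ∤ 65 (the parts of T(65, 4) cannot all be equal).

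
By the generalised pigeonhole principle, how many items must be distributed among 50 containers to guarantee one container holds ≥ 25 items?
n = (25 − 1)·50 + 1 = 1201

By the generalised pigeonhole principle, to guarantee some box contains ≥ r objects we need more than (r − 1) · k objects total. Threshold: n = (r − 1) · k + 1. With r = 25 and k = 50: n = 24 · 50 + 1 = 1200 + 1 = 1201. For n = 1200 = 24 · 50, we can put exactly 24 objects in every box, avoiding 25 in any single one — so 1201 is tight.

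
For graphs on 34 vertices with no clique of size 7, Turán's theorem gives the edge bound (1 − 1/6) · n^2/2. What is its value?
Turán density bound = (5/6) · 34^2/2 = 1445/3 ≈ 481.6667

Turán's theorem: ex(n, K_{r+1}) is achieved by the complete r-partite Turán graph T(n, r) with parts as balanced as possible, and is at most (1 − 1/r) · n^2/2. For r = 6, n = 34: the density bound is (5/6) · 1156/2 = 1445/3 ≈ 481.6667. The integer-valued extremum is e(T(34, 6)) = 481, which is strictly less than the density bound 1445/3 since 6 ∤ 34 (the parts of T(34, 6) cannot all be equal).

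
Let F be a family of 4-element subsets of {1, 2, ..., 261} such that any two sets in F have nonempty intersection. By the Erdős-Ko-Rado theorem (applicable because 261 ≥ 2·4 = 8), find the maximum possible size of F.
max |F| = C(260, 3) = 2895620

The Erdős-Ko-Rado theorem states: for n ≥ 2k, an intersecting family of k-subsets of an n-element set has size at most C(n − 1, k − 1), with equality for 'star' families {A ⊆ [n] : |A| = k, i ∈ A} (fix an element i). For n = 261, k = 4: C(260, 3) = 2895620.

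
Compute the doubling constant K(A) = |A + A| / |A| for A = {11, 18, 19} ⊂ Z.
K = |A + A| / |A| = 6/3 = 2

Enumerate A + A = {a + b : a, b ∈ A}. With |A| = 3, there are |A|^2 = 9 ordered sum pairs; collecting distinct values, A + A = {22, 29, 30, 36, 37, 38}, so |A + A| = 6. Thus K = 6/3 = 2. For comparison, the minimum possible |A + A| over all 3-element sets is 2·3 − 1 = 5 (so min K = 5/3), attained only by arithmetic progressions.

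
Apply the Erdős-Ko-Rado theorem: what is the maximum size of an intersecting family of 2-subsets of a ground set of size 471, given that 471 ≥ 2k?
max |F| = C(470, 1) = 470

The Erdős-Ko-Rado theorem states: for n ≥ 2k, an intersecting family of k-subsets of an n-element set has size at most C(n − 1, k − 1), with equality for 'star' families {A ⊆ [n] : |A| = k, i ∈ A} (fix an element i). For n = 471, k = 2: C(470, 1) = 470.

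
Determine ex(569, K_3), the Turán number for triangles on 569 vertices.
ex(569, K_3) = ⌊569^2/4⌋ = 80940

Mantel (1907): a triangle-free graph on n vertices has at most ⌊n^2/4⌋ edges, with equality for the complete bipartite graph K_{⌊n/2⌋, ⌈n/2⌉}. For n = 569: ⌊569^2/4⌋ = ⌊323761/4⌋ = 80940. The extremal graph is K_{284, 285}, which has 284·285 = 80940 edges.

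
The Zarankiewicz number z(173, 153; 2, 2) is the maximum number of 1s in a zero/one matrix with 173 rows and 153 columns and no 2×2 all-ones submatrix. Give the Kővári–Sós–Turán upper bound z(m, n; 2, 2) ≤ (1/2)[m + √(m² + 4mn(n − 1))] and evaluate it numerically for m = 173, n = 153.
z(173, 153; 2, 2) ≤ (1/2)[173 + √(173² + 4·173·153·152)] = (1/2)[173 + √16123081] = 2094.1778

Kővári–Sós–Turán: let r_1, ..., r_173 be the row sums and z = Σ r_i the total number of 1s. Each pair of columns can share at most one row with both entries 1 (else a 2×2 all-ones block appears), so Σ_i C(r_i, 2) ≤ C(153, 2) = 11628. By convexity Σ_i C(r_i, 2) ≥ 173·C(z/173, 2) = z(z − 173)/(2·173), giving z² − 173z − 173·153·152 ≤ 0 and hence z ≤ (1/2)[173 + √(29929 + 4·4023288)] = (1/2)[173 + √16123081] ≈ (1/2)(173 + 4015.3557) = 2094.1778.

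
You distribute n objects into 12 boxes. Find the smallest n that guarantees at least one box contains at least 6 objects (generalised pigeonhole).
n = (6 − 1)·12 + 1 = 61

By the generalised pigeonhole principle, to guarantee some box contains ≥ r objects we need more than (r − 1) · k objects total. Threshold: n = (r − 1) · k + 1. With r = 6 and k = 12: n = 5 · 12 + 1 = 60 + 1 = 61. For n = 60 = 5 · 12, we can put exactly 5 objects in every box, avoiding 6 in any single one — so 61 is tight.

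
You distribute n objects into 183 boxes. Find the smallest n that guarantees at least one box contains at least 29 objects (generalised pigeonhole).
n = (29 − 1)·183 + 1 = 5125

By the generalised pigeonhole principle, to guarantee some box contains ≥ r objects we need more than (r − 1) · k objects total. Threshold: n = (r − 1) · k + 1. With r = 29 and k = 183: n = 28 · 183 + 1 = 5124 + 1 = 5125. For n = 5124 = 28 · 183, we can put exactly 28 objects in every box, avoiding 29 in any single one — so 5125 is tight.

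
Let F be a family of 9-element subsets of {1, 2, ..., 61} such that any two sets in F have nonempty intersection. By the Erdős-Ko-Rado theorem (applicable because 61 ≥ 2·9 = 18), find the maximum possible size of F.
max |F| = C(60, 8) = 2558620845

The Erdős-Ko-Rado theorem states: for n ≥ 2k, an intersecting family of k-subsets of an n-element set has size at most C(n − 1, k − 1), with equality for 'star' families {A ⊆ [n] : |A| = k, i ∈ A} (fix an element i). For n = 61, k = 9: C(60, 8) = 2558620845.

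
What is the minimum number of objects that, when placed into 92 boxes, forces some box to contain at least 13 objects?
n = (13 − 1)·92 + 1 = 1105

By the generalised pigeonhole principle, to guarantee some box contains ≥ r objects we need more than (r − 1) · k objects total. Threshold: n = (r − 1) · k + 1. With r = 13 and k = 92: n = 12 · 92 + 1 = 1104 + 1 = 1105. For n = 1104 = 12 · 92, we can put exactly 12 objects in every box, avoiding 13 in any single one — so 1105 is tight.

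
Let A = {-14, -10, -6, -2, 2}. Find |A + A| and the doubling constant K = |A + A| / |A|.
K = |A + A| / |A| = 9/5

Enumerate A + A = {a + b : a, b ∈ A}. With |A| = 5, there are |A|^2 = 25 ordered sum pairs; collecting distinct values, A + A = {-28, -24, -20, -16, -12, -8, -4, 0, 4}, so |A + A| = 9. Thus K = 9/5. Here |A + A| = 2|A| − 1 = 9, the minimum possible — so K = 9/5 is minimal, which holds iff A is an arithmetic progression.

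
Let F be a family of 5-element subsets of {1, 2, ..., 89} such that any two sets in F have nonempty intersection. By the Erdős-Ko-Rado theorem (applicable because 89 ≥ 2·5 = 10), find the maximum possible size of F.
max |F| = C(88, 4) = 2331890

Erdős-Ko-Rado (1961): when n ≥ 2k, max |F| = C(n−1, k−1). The bound is attained by the star {A : i ∈ A} for any fixed i ∈ [n]. Here C(89−1, 5−1) = C(88, 4) = 2331890.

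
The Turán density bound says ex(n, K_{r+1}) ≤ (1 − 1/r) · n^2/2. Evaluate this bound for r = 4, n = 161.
Turán density bound = (3/4) · 161^2/2 = 77763/8 ≈ 9720.375

Turán's theorem: ex(n, K_{r+1}) is achieved by the complete r-partite Turán graph T(n, r) with parts as balanced as possible, and is at most (1 − 1/r) · n^2/2. For r = 4, n = 161: the density bound is (3/4) · 25921/2 = 77763/8 ≈ 9720.375. The integer-valued extremum is e(T(161, 4)) = 9720, which is strictly less than the density bound 77763/8 since 4 ∤ 161 (the parts of T(161, 4) cannot all be equal).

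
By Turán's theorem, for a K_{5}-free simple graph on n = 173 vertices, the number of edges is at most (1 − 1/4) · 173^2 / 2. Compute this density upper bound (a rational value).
Turán density bound = (3/4) · 173^2/2 = 89787/8 ≈ 11223.375

Turán's theorem: ex(n, K_{r+1}) is achieved by the complete r-partite Turán graph T(n, r) with parts as balanced as possible, and is at most (1 − 1/r) · n^2/2. For r = 4, n = 173: the density bound is (3/4) · 29929/2 = 89787/8 ≈ 11223.375. The integer-valued extremum is e(T(173, 4)) = 11223, which is strictly less than the density bound 89787/8 since 4 ∤ 173 (the parts of T(173, 4) cannot all be equal).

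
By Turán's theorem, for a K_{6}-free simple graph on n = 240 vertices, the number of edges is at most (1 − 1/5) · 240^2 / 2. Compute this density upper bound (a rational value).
Turán density bound = (4/5) · 240^2/2 = 23040

Turán's theorem: ex(n, K_{r+1}) is achieved by the complete r-partite Turán graph T(n, r) with parts as balanced as possible, and is at most (1 − 1/r) · n^2/2. For r = 5, n = 240: the density bound is (4/5) · 57600/2 = 23040. Since 5 ∣ 240, the Turán graph T(240, 5) has parts of equal size 48, and its edge count e(T(240, 5)) = 23040 attains the density bound exactly.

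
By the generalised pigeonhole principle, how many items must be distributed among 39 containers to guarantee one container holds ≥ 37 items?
n = (37 − 1)·39 + 1 = 1405

By the generalised pigeonhole principle, to guarantee some box contains ≥ r objects we need more than (r − 1) · k objects total. Threshold: n = (r − 1) · k + 1. With r = 37 and k = 39: n = 36 · 39 + 1 = 1404 + 1 = 1405. For n = 1404 = 36 · 39, we can put exactly 36 objects in every box, avoiding 37 in any single one — so 1405 is tight.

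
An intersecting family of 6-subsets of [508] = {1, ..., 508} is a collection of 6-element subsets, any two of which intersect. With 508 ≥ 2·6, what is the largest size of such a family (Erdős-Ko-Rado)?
max |F| = C(507, 5) = 273695167746

The Erdős-Ko-Rado theorem states: for n ≥ 2k, an intersecting family of k-subsets of an n-element set has size at most C(n − 1, k − 1), with equality for 'star' families {A ⊆ [n] : |A| = k, i ∈ A} (fix an element i). For n = 508, k = 6: C(507, 5) = 273695167746.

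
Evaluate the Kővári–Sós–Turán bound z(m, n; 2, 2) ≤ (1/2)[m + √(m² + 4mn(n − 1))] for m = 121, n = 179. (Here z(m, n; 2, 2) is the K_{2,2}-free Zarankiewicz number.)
z(121, 179; 2, 2) ≤ (1/2)[121 + √(121² + 4·121·179·178)] = (1/2)[121 + √15435849] = 2024.9242

Kővári–Sós–Turán: let r_1, ..., r_121 be the row sums and z = Σ r_i the total number of 1s. Each pair of columns can share at most one row with both entries 1 (else a 2×2 all-ones block appears), so Σ_i C(r_i, 2) ≤ C(179, 2) = 15931. By convexity Σ_i C(r_i, 2) ≥ 121·C(z/121, 2) = z(z − 121)/(2·121), giving z² − 121z − 121·179·178 ≤ 0 and hence z ≤ (1/2)[121 + √(14641 + 4·3855302)] = (1/2)[121 + √15435849] ≈ (1/2)(121 + 3928.8483) = 2024.9242.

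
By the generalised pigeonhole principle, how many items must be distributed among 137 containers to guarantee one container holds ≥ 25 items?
n = (25 − 1)·137 + 1 = 3289

By the generalised pigeonhole principle, to guarantee some box contains ≥ r objects we need more than (r − 1) · k objects total. Threshold: n = (r − 1) · k + 1. With r = 25 and k = 137: n = 24 · 137 + 1 = 3288 + 1 = 3289. For n = 3288 = 24 · 137, we can put exactly 24 objects in every box, avoiding 25 in any single one — so 3289 is tight.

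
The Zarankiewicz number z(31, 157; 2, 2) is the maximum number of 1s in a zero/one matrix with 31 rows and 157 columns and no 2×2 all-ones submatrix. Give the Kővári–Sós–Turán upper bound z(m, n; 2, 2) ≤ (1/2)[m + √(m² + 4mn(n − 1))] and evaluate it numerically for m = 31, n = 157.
z(31, 157; 2, 2) ≤ (1/2)[31 + √(31² + 4·31·157·156)] = (1/2)[31 + √3037969] = 886.9885

Kővári–Sós–Turán: let r_1, ..., r_31 be the row sums and z = Σ r_i the total number of 1s. Each pair of columns can share at most one row with both entries 1 (else a 2×2 all-ones block appears), so Σ_i C(r_i, 2) ≤ C(157, 2) = 12246. By convexity Σ_i C(r_i, 2) ≥ 31·C(z/31, 2) = z(z − 31)/(2·31), giving z² − 31z − 31·157·156 ≤ 0 and hence z ≤ (1/2)[31 + √(961 + 4·759252)] = (1/2)[31 + √3037969] ≈ (1/2)(31 + 1742.9771) = 886.9885.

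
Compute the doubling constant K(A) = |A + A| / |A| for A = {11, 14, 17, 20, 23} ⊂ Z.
K = |A + A| / |A| = 9/5

Enumerate A + A = {a + b : a, b ∈ A}. With |A| = 5, there are |A|^2 = 25 ordered sum pairs; collecting distinct values, A + A = {22, 25, 28, 31, 34, 37, 40, 43, 46}, so |A + A| = 9. Thus K = 9/5. Here |A + A| = 2|A| − 1 = 9, the minimum possible — so K = 9/5 is minimal, which holds iff A is an arithmetic progression.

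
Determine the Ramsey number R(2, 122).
R(2, 122) = 122

R(2, k) = k for all k ≥ 2: in a 2-colouring of K_k, either some edge is red (a red K_2) or all edges are blue (a blue K_k). And K_{121} coloured all-blue has no blue K_122, so R(2, 122) > 121. Hence R(2, 122) = 122.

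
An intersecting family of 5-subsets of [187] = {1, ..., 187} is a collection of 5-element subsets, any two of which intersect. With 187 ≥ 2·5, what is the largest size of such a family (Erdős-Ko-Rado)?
max |F| = C(186, 4) = 48277230

Erdős-Ko-Rado (1961): when n ≥ 2k, max |F| = C(n−1, k−1). The bound is attained by the star {A : i ∈ A} for any fixed i ∈ [n]. Here C(187−1, 5−1) = C(186, 4) = 48277230.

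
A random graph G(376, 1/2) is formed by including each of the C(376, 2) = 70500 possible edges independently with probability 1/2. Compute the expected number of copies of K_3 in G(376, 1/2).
E[# K_3] = C(376, 3) · (1/2)^C(3, 2) = 8789000 / 2^3 = 1098625

For each 3-subset S of vertices (there are C(376, 3) = 8789000 such S), let X_S = 1 if S induces a K_3 (all C(3, 2) = 3 edges present). Then P(X_S = 1) = (1/2)^3 = 1/8. By linearity of expectation, E[# K_3] = C(376, 3) · (1/2)^3 = 8789000 / 8 = 1098625.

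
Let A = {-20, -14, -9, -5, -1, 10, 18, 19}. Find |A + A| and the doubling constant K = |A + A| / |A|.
K = |A + A| / |A| = 31/8

Enumerate A + A = {a + b : a, b ∈ A}. With |A| = 8, there are |A|^2 = 64 ordered sum pairs; collecting distinct values, A + A = {-40, -34, -29, -28, -25, -23, -21, -19, -18, -15, -14, -10, -6, -4, -2, -1, 1, 4, 5, 9, 10, 13, 14, 17, 18, 20, 28, 29, 36, 37, 38}, so |A + A| = 31. Thus K = 31/8. For comparison, the minimum possible |A + A| over all 8-element sets is 2·8 − 1 = 15 (so min K = 15/8), attained only by arithmetic progressions.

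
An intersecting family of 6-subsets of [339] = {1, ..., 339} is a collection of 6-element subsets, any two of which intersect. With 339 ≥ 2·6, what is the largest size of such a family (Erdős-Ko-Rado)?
max |F| = C(338, 5) = 35685838552

The Erdős-Ko-Rado theorem states: for n ≥ 2k, an intersecting family of k-subsets of an n-element set has size at most C(n − 1, k − 1), with equality for 'star' families {A ⊆ [n] : |A| = k, i ∈ A} (fix an element i). For n = 339, k = 6: C(338, 5) = 35685838552.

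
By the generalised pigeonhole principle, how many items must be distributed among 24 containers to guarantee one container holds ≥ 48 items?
n = (48 − 1)·24 + 1 = 1129

By the generalised pigeonhole principle, to guarantee some box contains ≥ r objects we need more than (r − 1) · k objects total. Threshold: n = (r − 1) · k + 1. With r = 48 and k = 24: n = 47 · 24 + 1 = 1128 + 1 = 1129. For n = 1128 = 47 · 24, we can put exactly 47 objects in every box, avoiding 48 in any single one — so 1129 is tight.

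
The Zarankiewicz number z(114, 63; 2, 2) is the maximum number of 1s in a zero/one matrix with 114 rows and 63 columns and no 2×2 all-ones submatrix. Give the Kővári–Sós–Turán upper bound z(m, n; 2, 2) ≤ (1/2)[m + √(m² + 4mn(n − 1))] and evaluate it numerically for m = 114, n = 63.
z(114, 63; 2, 2) ≤ (1/2)[114 + √(114² + 4·114·63·62)] = (1/2)[114 + √1794132] = 726.7261

Kővári–Sós–Turán: let r_1, ..., r_114 be the row sums and z = Σ r_i the total number of 1s. Each pair of columns can share at most one row with both entries 1 (else a 2×2 all-ones block appears), so Σ_i C(r_i, 2) ≤ C(63, 2) = 1953. By convexity Σ_i C(r_i, 2) ≥ 114·C(z/114, 2) = z(z − 114)/(2·114), giving z² − 114z − 114·63·62 ≤ 0 and hence z ≤ (1/2)[114 + √(12996 + 4·445284)] = (1/2)[114 + √1794132] ≈ (1/2)(114 + 1339.4521) = 726.7261.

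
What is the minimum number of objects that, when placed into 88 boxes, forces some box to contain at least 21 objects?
n = (21 − 1)·88 + 1 = 1761

By the generalised pigeonhole principle, to guarantee some box contains ≥ r objects we need more than (r − 1) · k objects total. Threshold: n = (r − 1) · k + 1. With r = 21 and k = 88: n = 20 · 88 + 1 = 1760 + 1 = 1761. For n = 1760 = 20 · 88, we can put exactly 20 objects in every box, avoiding 21 in any single one — so 1761 is tight.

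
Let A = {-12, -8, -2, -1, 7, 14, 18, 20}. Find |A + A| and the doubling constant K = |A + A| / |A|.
K = |A + A| / |A| = 33/8

Enumerate A + A = {a + b : a, b ∈ A}. With |A| = 8, there are |A|^2 = 64 ordered sum pairs; collecting distinct values, A + A = {-24, -20, -16, -14, -13, -10, -9, -5, -4, -3, -2, -1, 2, 5, 6, 8, 10, 12, 13, 14, 16, 17, 18, 19, 21, 25, 27, 28, 32, 34, 36, 38, 40}, so |A + A| = 33. Thus K = 33/8. For comparison, the minimum possible |A + A| over all 8-element sets is 2·8 − 1 = 15 (so min K = 15/8), attained only by arithmetic progressions.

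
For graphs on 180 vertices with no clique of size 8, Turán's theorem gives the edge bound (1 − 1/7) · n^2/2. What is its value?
Turán density bound = (6/7) · 180^2/2 = 97200/7 ≈ 13885.7143

Turán's theorem: ex(n, K_{r+1}) is achieved by the complete r-partite Turán graph T(n, r) with parts as balanced as possible, and is at most (1 − 1/r) · n^2/2. For r = 7, n = 180: the density bound is (6/7) · 32400/2 = 97200/7 ≈ 13885.7143. The integer-valued extremum is e(T(180, 7)) = 13885, which is strictly less than the density bound 97200/7 since 7 ∤ 180 (the parts of T(180, 7) cannot all be equal).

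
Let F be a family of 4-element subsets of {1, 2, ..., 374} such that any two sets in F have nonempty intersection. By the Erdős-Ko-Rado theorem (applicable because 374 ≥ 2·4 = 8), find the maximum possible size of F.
max |F| = C(373, 3) = 8579746

Erdős-Ko-Rado (1961): when n ≥ 2k, max |F| = C(n−1, k−1). The bound is attained by the star {A : i ∈ A} for any fixed i ∈ [n]. Here C(374−1, 4−1) = C(373, 3) = 8579746.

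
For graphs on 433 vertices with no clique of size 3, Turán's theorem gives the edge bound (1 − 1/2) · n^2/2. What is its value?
Turán density bound = (1/2) · 433^2/2 = 187489/4 ≈ 46872.25

Turán's theorem: ex(n, K_{r+1}) is achieved by the complete r-partite Turán graph T(n, r) with parts as balanced as possible, and is at most (1 − 1/r) · n^2/2. For r = 2, n = 433: the density bound is (1/2) · 187489/2 = 187489/4 ≈ 46872.25. The integer-valued extremum is e(T(433, 2)) = 46872, which is strictly less than the density bound 187489/4 since 2 ∤ 433 (the parts of T(433, 2) cannot all be equal).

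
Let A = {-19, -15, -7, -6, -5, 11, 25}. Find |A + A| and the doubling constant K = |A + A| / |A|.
K = |A + A| / |A| = 26/7

Enumerate A + A = {a + b : a, b ∈ A}. With |A| = 7, there are |A|^2 = 49 ordered sum pairs; collecting distinct values, A + A = {-38, -34, -30, -26, -25, -24, -22, -21, -20, -14, -13, -12, -11, -10, -8, -4, 4, 5, 6, 10, 18, 19, 20, 22, 36, 50}, so |A + A| = 26. Thus K = 26/7. For comparison, the minimum possible |A + A| over all 7-element sets is 2·7 − 1 = 13 (so min K = 13/7), attained only by arithmetic progressions.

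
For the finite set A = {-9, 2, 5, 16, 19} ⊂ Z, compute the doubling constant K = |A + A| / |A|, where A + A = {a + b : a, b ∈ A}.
K = |A + A| / |A| = 12/5

Enumerate A + A = {a + b : a, b ∈ A}. With |A| = 5, there are |A|^2 = 25 ordered sum pairs; collecting distinct values, A + A = {-18, -7, -4, 4, 7, 10, 18, 21, 24, 32, 35, 38}, so |A + A| = 12. Thus K = 12/5. For comparison, the minimum possible |A + A| over all 5-element sets is 2·5 − 1 = 9 (so min K = 9/5), attained only by arithmetic progressions.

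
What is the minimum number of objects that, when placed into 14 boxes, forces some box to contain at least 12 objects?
n = (12 − 1)·14 + 1 = 155

By the generalised pigeonhole principle, to guarantee some box contains ≥ r objects we need more than (r − 1) · k objects total. Threshold: n = (r − 1) · k + 1. With r = 12 and k = 14: n = 11 · 14 + 1 = 154 + 1 = 155. For n = 154 = 11 · 14, we can put exactly 11 objects in every box, avoiding 12 in any single one — so 155 is tight.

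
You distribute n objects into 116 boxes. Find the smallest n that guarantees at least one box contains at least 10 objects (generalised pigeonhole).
n = (10 − 1)·116 + 1 = 1045

By the generalised pigeonhole principle, to guarantee some box contains ≥ r objects we need more than (r − 1) · k objects total. Threshold: n = (r − 1) · k + 1. With r = 10 and k = 116: n = 9 · 116 + 1 = 1044 + 1 = 1045. For n = 1044 = 9 · 116, we can put exactly 9 objects in every box, avoiding 10 in any single one — so 1045 is tight.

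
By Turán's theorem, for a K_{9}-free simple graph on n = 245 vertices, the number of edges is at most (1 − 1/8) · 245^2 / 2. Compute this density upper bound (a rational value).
Turán density bound = (7/8) · 245^2/2 = 420175/16 ≈ 26260.9375

Turán's theorem: ex(n, K_{r+1}) is achieved by the complete r-partite Turán graph T(n, r) with parts as balanced as possible, and is at most (1 − 1/r) · n^2/2. For r = 8, n = 245: the density bound is (7/8) · 60025/2 = 420175/16 ≈ 26260.9375. The integer-valued extremum is e(T(245, 8)) = 26260, which is strictly less than the density bound 420175/16 since 8 ∤ 245 (the parts of T(245, 8) cannot all be equal).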